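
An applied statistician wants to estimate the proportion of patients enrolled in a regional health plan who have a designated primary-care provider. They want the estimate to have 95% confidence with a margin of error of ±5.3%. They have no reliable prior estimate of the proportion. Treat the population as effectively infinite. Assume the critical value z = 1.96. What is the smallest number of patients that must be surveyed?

With no prior estimate, use p = 0.5, giving p(1−p) = 0.25.
n = z²·p(1−p)/E² = 1.96² × 0.2500 / 0.053² = 3.8416 × 0.2500 / 0.002809 ≈ 341.90.
Rounding up gives n = 342.

342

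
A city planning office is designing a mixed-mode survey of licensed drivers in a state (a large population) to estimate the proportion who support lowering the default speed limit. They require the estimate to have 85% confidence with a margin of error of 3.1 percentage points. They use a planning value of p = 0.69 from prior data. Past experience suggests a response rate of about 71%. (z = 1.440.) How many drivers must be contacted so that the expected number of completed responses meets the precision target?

Completed interviews needed: n₀ = 1.440² × 0.2139 / 0.031² ≈ 461.54 → 462.
At a 71% response rate, contacts needed = 462 / 0.71 ≈ 650.70 → 651.

651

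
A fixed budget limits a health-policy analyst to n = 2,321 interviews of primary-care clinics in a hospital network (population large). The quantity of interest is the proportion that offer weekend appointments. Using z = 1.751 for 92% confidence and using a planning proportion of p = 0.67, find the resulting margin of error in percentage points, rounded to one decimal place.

SE(p̂) = √[p(1−p)/n] = √[0.2211/2321] = 0.00976.
E = z × SE = 1.751 × 0.00976 = 0.01709, or 1.7 percentage points.

1.7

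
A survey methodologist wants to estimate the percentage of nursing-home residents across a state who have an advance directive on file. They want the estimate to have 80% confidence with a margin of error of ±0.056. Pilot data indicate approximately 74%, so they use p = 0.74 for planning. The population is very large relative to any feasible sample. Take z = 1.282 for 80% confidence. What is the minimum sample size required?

With p = 0.74, p(1−p) = 0.1924.
n = z²·p(1−p)/E² = 1.282² × 0.1924 / 0.056² = 1.6435 × 0.1924 / 0.003136 ≈ 100.83.
Rounding up gives n = 101.

101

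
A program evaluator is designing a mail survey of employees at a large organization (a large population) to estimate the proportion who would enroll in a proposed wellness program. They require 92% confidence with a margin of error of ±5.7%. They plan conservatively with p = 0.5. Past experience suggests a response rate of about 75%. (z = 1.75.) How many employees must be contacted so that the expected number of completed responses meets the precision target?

Completed interviews needed: n₀ = 1.75² × 0.2500 / 0.057² ≈ 235.65 → 236.
At a 75% response rate, contacts needed = 236 / 0.75 ≈ 314.67 → 315.

315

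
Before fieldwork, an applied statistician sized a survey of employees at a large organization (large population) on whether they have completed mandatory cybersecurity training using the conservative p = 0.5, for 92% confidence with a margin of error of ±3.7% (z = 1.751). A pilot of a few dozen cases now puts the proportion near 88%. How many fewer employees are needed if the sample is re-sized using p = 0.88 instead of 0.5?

323

Conservative (p = 0.5): n = 1.751² × 0.25 / 0.037² ≈ 559.90 → 560.
Using p = 0.88: p(1−p) = 0.1056, so n = 1.751² × 0.1056 / 0.037² ≈ 236.50 → 237.
Reduction: 560 − 237 = 323.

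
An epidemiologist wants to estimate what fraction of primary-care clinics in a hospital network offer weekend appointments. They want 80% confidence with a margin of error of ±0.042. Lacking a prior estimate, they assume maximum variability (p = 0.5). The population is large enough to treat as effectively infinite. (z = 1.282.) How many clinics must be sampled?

With p = 0.5, p(1−p) = 0.25.
n = z²·p(1−p)/E² = 1.282² × 0.2500 / 0.042² = 1.6435 × 0.2500 / 0.001764 ≈ 232.93.
Rounding up gives n = 233.

233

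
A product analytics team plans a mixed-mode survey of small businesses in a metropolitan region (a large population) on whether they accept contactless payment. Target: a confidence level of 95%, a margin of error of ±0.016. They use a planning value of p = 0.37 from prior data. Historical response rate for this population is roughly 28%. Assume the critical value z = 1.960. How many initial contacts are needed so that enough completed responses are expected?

Completed interviews needed: n₀ = 1.960² × 0.2331 / 0.016² ≈ 3497.96 → 3498.
At a 28% response rate, contacts needed = 3498 / 0.28 ≈ 12492.86 → 12493.

12493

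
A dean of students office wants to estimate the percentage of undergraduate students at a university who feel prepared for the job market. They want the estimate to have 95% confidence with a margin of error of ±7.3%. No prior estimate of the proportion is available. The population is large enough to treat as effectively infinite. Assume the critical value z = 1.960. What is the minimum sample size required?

181

With no prior estimate, use p = 0.5, giving p(1−p) = 0.25.
n = z²·p(1−p)/E² = 1.960² × 0.2500 / 0.073² = 3.8416 × 0.2500 / 0.005329 ≈ 180.22.
Rounding up gives n = 181.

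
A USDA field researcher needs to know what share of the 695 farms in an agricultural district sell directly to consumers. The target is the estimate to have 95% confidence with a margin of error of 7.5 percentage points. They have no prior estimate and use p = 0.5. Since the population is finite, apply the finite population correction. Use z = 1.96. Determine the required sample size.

138

Unadjusted: n₀ = 1.96² × 0.50 × 0.50 / 0.075² ≈ 170.74, so n₀ = 171.
Finite population correction with N = 695: n = n₀ / (1 + (n₀−1)/N) = 171 / (1 + 170/695) = 171 / 1.2446 ≈ 137.39.
Rounding up, n = 138.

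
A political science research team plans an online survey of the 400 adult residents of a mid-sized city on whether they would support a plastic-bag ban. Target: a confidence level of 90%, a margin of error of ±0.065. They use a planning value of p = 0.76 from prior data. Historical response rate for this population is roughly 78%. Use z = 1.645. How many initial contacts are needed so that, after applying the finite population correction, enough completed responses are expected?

Completed interviews needed (unadjusted): n₀ = 1.645² × 0.1824 / 0.065² ≈ 116.82 → 117.
FPC for N = 400: n = 117 / (1 + 116/400) = 117 / 1.2900 ≈ 90.70 → 91.
At a 78% response rate, contacts needed = 91 / 0.78 ≈ 116.67 → 117.

117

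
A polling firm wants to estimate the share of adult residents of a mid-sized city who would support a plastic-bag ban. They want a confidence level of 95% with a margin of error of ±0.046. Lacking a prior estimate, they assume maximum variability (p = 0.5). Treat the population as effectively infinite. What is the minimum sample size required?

454

For 95% confidence, z = 1.960.
With p = 0.5, p(1−p) = 0.25.
n = z²·p(1−p)/E² = 1.960² × 0.2500 / 0.046² = 3.8416 × 0.2500 / 0.002116 ≈ 453.88.
Rounding up gives n = 454.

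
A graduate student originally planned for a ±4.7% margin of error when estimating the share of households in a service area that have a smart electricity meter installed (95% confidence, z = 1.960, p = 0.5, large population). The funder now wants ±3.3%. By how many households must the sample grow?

At ±4.7%: n = 1.960² × 0.2500 / 0.047² ≈ 434.77 → 435.
At ±3.3%: n = 1.960² × 0.2500 / 0.033² ≈ 881.91 → 882.
Additional respondents: 882 − 435 = 447.

447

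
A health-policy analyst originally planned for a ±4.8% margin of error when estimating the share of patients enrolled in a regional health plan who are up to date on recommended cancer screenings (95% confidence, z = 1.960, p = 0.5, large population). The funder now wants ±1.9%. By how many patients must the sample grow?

At ±4.8%: n = 1.960² × 0.2500 / 0.048² ≈ 416.84 → 417.
At ±1.9%: n = 1.960² × 0.2500 / 0.019² ≈ 2660.39 → 2661.
Additional respondents: 2661 − 417 = 2244.

2244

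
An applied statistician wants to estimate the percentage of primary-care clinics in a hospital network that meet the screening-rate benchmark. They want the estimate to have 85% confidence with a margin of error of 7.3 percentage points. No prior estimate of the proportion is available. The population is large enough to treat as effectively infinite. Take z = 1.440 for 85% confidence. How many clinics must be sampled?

With no prior estimate, use p = 0.5, giving p(1−p) = 0.25.
n = z²·p(1−p)/E² = 1.440² × 0.2500 / 0.073² = 2.0736 × 0.2500 / 0.005329 ≈ 97.28.
Rounding up gives n = 98.

98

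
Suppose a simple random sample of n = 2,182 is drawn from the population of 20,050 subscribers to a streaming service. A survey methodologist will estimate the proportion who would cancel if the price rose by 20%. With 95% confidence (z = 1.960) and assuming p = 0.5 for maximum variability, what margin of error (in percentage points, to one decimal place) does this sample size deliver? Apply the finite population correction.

Finite-population factor: (N−n)/(N−1) = (20050−2182)/(20050−1) = 0.8912.
SE(p̂) = √[p(1−p)/n · (N−n)/(N−1)] = √[0.2500/2182 × 0.8912] = 0.01010.
E = z × SE = 1.960 × 0.01010 = 0.01981 ≈ 2.0 percentage points.

2.0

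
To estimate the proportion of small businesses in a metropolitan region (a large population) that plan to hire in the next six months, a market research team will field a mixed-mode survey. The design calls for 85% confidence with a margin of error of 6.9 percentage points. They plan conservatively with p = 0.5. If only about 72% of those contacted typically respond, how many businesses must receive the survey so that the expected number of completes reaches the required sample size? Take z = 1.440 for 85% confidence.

Completed interviews needed: n₀ = 1.440² × 0.2500 / 0.069² ≈ 108.88 → 109.
At a 72% response rate, contacts needed = 109 / 0.72 ≈ 151.39 → 152.

152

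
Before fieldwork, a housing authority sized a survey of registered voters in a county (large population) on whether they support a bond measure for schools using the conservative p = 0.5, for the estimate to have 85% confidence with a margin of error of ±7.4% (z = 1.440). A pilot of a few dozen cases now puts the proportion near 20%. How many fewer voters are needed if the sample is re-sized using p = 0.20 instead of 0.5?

34

Conservative (p = 0.5): n = 1.440² × 0.25 / 0.074² ≈ 94.67 → 95.
Using p = 0.20: p(1−p) = 0.1600, so n = 1.440² × 0.1600 / 0.074² ≈ 60.59 → 61.
Reduction: 95 − 61 = 34.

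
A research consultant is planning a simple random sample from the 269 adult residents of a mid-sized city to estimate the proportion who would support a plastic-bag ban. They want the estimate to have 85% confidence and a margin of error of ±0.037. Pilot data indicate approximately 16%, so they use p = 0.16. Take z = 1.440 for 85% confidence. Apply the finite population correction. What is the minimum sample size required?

117

Unadjusted: n₀ = 1.440² × 0.16 × 0.84 / 0.037² ≈ 203.57, so n₀ = 204.
Finite population correction with N = 269: n = n₀ / (1 + (n₀−1)/N) = 204 / (1 + 203/269) = 204 / 1.7546 ≈ 116.26.
Rounding up, n = 117.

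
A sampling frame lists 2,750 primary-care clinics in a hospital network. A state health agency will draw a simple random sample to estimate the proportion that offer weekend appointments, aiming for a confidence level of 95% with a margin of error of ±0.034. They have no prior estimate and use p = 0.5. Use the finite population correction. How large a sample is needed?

639

For 95% confidence, z = 1.96.
Unadjusted: n₀ = 1.96² × 0.50 × 0.50 / 0.034² ≈ 830.80, so n₀ = 831.
Finite population correction with N = 2,750: n = n₀ / (1 + (n₀−1)/N) = 831 / (1 + 830/2750) = 831 / 1.3018 ≈ 638.34.
Rounding up, n = 639.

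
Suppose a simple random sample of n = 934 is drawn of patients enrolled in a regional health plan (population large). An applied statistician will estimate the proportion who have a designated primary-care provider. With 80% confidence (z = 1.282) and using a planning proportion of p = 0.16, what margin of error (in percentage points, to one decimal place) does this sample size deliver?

SE(p̂) = √[p(1−p)/n] = √[0.1344/934] = 0.01200.
E = z × SE = 1.282 × 0.01200 = 0.01538, or 1.5 percentage points.

1.5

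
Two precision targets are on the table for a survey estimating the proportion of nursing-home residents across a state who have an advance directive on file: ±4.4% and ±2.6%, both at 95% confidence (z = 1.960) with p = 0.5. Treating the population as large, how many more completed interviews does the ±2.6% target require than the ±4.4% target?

At ±4.4%: n = 1.960² × 0.2500 / 0.044² ≈ 496.07 → 497.
At ±2.6%: n = 1.960² × 0.2500 / 0.026² ≈ 1420.71 → 1421.
Additional respondents: 1421 − 497 = 924.

924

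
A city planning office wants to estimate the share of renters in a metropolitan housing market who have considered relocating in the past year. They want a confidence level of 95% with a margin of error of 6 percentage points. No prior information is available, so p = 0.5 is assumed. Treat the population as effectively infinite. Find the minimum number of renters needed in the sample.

For 95% confidence, z = 1.96.
With p = 0.5, p(1−p) = 0.25.
n = z²·p(1−p)/E² = 1.96² × 0.2500 / 0.060² = 3.8416 × 0.2500 / 0.003600 ≈ 266.78.
Rounding up gives n = 267.

267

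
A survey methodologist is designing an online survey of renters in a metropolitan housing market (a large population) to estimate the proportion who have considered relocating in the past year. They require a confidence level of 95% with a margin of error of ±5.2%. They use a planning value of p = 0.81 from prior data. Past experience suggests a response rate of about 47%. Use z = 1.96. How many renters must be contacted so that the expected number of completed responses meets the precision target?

Completed interviews needed: n₀ = 1.96² × 0.1539 / 0.052² ≈ 218.65 → 219.
At a 47% response rate, contacts needed = 219 / 0.47 ≈ 465.96 → 466.

466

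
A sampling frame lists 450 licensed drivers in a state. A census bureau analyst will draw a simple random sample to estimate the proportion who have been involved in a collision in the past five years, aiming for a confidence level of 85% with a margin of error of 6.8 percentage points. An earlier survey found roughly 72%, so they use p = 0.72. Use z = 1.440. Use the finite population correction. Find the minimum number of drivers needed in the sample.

Unadjusted: n₀ = 1.440² × 0.72 × 0.28 / 0.068² ≈ 90.41, so n₀ = 91.
Finite population correction with N = 450: n = n₀ / (1 + (n₀−1)/N) = 91 / (1 + 90/450) = 91 / 1.2000 ≈ 75.83.
Rounding up, n = 76.

76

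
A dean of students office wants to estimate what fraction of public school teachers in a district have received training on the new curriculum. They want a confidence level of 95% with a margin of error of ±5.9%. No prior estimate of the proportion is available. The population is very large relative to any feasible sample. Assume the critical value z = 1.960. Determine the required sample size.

276

With no prior estimate, use p = 0.5, giving p(1−p) = 0.25.
n = z²·p(1−p)/E² = 1.960² × 0.2500 / 0.059² = 3.8416 × 0.2500 / 0.003481 ≈ 275.90.
Rounding up gives n = 276.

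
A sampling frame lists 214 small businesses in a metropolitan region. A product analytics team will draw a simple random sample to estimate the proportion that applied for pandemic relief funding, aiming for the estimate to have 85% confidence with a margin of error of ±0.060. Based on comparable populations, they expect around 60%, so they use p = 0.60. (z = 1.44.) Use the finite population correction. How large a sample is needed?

85

Unadjusted: n₀ = 1.44² × 0.60 × 0.40 / 0.060² ≈ 138.24, so n₀ = 139.
Finite population correction with N = 214: n = n₀ / (1 + (n₀−1)/N) = 139 / (1 + 138/214) = 139 / 1.6449 ≈ 84.51.
Rounding up, n = 85.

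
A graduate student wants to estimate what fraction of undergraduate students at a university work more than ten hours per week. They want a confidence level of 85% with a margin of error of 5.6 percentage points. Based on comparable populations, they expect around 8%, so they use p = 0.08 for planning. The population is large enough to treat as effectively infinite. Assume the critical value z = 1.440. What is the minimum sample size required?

With p = 0.08, p(1−p) = 0.0736.
n = z²·p(1−p)/E² = 1.440² × 0.0736 / 0.056² = 2.0736 × 0.0736 / 0.003136 ≈ 48.67.
Rounding up gives n = 49.

49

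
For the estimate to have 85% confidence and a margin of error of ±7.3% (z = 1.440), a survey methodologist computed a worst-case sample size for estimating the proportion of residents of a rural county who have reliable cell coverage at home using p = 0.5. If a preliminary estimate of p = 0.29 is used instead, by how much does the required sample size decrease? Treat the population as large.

Conservative (p = 0.5): n = 1.440² × 0.25 / 0.073² ≈ 97.28 → 98.
Using p = 0.29: p(1−p) = 0.2059, so n = 1.440² × 0.2059 / 0.073² ≈ 80.12 → 81.
Reduction: 98 − 81 = 17.

17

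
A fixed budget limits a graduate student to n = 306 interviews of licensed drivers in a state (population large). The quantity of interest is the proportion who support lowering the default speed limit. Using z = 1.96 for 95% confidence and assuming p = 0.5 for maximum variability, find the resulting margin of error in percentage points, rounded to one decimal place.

5.6

SE(p̂) = √[p(1−p)/n] = √[0.2500/306] = 0.02858.
E = z × SE = 1.96 × 0.02858 = 0.05602, or 5.6 percentage points.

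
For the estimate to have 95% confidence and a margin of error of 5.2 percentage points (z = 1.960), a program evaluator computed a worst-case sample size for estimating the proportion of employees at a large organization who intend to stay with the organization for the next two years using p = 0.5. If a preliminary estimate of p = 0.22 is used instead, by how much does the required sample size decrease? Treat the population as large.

Conservative (p = 0.5): n = 1.960² × 0.25 / 0.052² ≈ 355.18 → 356.
Using p = 0.22: p(1−p) = 0.1716, so n = 1.960² × 0.1716 / 0.052² ≈ 243.79 → 244.
Reduction: 356 − 244 = 112.

112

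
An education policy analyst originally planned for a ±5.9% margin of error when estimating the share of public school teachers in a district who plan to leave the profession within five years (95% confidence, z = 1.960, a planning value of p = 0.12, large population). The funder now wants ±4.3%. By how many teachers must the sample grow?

103

At ±5.9%: n = 1.960² × 0.1056 / 0.059² ≈ 116.54 → 117.
At ±4.3%: n = 1.960² × 0.1056 / 0.043² ≈ 219.40 → 220.
Additional respondents: 220 − 117 = 103.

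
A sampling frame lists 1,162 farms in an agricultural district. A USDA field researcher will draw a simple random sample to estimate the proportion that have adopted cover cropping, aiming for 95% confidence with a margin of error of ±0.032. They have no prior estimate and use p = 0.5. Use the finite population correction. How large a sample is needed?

520

For 95% confidence, z = 1.960.
Unadjusted: n₀ = 1.960² × 0.50 × 0.50 / 0.032² ≈ 937.89, so n₀ = 938.
Finite population correction with N = 1,162: n = n₀ / (1 + (n₀−1)/N) = 938 / (1 + 937/1162) = 938 / 1.8064 ≈ 519.27.
Rounding up, n = 520.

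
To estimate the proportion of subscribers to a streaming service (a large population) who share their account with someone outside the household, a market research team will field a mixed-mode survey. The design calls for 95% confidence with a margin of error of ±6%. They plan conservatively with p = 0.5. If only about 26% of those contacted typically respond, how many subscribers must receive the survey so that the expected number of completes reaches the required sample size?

1027

For 95% confidence, z = 1.96.
Completed interviews needed: n₀ = 1.96² × 0.2500 / 0.060² ≈ 266.78 → 267.
At a 26% response rate, contacts needed = 267 / 0.26 ≈ 1026.92 → 1027.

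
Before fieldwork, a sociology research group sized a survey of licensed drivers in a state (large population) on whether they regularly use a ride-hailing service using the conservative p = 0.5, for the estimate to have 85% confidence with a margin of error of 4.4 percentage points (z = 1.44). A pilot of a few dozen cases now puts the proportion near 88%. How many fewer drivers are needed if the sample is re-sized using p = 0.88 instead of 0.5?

154

Conservative (p = 0.5): n = 1.44² × 0.25 / 0.044² ≈ 267.77 → 268.
Using p = 0.88: p(1−p) = 0.1056, so n = 1.44² × 0.1056 / 0.044² ≈ 113.11 → 114.
Reduction: 268 − 114 = 154.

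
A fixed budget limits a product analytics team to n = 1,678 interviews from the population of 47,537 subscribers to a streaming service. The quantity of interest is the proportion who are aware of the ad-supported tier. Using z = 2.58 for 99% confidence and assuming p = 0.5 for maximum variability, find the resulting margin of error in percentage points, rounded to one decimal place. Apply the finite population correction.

Finite-population factor: (N−n)/(N−1) = (47537−1678)/(47537−1) = 0.9647.
SE(p̂) = √[p(1−p)/n · (N−n)/(N−1)] = √[0.2500/1678 × 0.9647] = 0.01199.
E = z × SE = 2.58 × 0.01199 = 0.03093 ≈ 3.1 percentage points.

3.1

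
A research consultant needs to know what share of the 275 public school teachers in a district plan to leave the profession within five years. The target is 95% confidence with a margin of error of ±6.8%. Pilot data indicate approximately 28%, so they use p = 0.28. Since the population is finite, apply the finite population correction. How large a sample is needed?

105

For 95% confidence, z = 1.96.
Unadjusted: n₀ = 1.96² × 0.28 × 0.72 / 0.068² ≈ 167.49, so n₀ = 168.
Finite population correction with N = 275: n = n₀ / (1 + (n₀−1)/N) = 168 / (1 + 167/275) = 168 / 1.6073 ≈ 104.52.
Rounding up, n = 105.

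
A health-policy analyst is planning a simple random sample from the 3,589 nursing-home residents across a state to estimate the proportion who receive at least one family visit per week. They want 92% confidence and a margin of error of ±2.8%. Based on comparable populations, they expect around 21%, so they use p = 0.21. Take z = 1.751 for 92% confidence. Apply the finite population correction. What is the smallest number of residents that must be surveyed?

Unadjusted: n₀ = 1.751² × 0.21 × 0.79 / 0.028² ≈ 648.79, so n₀ = 649.
Finite population correction with N = 3,589: n = n₀ / (1 + (n₀−1)/N) = 649 / (1 + 648/3589) = 649 / 1.1806 ≈ 549.74.
Rounding up, n = 550.

550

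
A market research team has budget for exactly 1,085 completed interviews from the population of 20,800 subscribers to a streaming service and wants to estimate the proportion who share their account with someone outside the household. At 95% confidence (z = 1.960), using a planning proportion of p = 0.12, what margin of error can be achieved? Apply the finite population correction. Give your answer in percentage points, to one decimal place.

1.9

Finite-population factor: (N−n)/(N−1) = (20800−1085)/(20800−1) = 0.9479.
SE(p̂) = √[p(1−p)/n · (N−n)/(N−1)] = √[0.1056/1085 × 0.9479] = 0.00960.
E = z × SE = 1.960 × 0.00960 = 0.01883 ≈ 1.9 percentage points.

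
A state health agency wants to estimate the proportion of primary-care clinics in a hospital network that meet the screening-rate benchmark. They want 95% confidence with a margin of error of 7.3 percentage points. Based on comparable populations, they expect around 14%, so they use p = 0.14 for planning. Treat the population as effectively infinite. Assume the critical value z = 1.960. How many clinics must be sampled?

With p = 0.14, p(1−p) = 0.1204.
n = z²·p(1−p)/E² = 1.960² × 0.1204 / 0.073² = 3.8416 × 0.1204 / 0.005329 ≈ 86.79.
Rounding up gives n = 87.

87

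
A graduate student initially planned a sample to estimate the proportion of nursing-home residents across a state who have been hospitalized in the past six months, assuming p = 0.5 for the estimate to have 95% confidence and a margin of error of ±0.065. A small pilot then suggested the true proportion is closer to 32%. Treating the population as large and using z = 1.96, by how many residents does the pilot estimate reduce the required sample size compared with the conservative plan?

Conservative (p = 0.5): n = 1.96² × 0.25 / 0.065² ≈ 227.31 → 228.
Using p = 0.32: p(1−p) = 0.2176, so n = 1.96² × 0.2176 / 0.065² ≈ 197.85 → 198.
Reduction: 228 − 198 = 30.

30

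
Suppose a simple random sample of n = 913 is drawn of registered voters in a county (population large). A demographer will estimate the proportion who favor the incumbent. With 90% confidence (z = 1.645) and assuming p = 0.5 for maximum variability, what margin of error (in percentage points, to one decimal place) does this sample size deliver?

SE(p̂) = √[p(1−p)/n] = √[0.2500/913] = 0.01655.
E = z × SE = 1.645 × 0.01655 = 0.02722, or 2.7 percentage points.

2.7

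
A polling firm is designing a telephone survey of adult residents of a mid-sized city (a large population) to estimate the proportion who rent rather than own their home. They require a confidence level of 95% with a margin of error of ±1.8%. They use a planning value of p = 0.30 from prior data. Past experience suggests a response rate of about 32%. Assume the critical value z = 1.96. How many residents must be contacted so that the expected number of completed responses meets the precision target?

7782

Completed interviews needed: n₀ = 1.96² × 0.2100 / 0.018² ≈ 2489.93 → 2490.
At a 32% response rate, contacts needed = 2490 / 0.32 ≈ 7781.25 → 7782.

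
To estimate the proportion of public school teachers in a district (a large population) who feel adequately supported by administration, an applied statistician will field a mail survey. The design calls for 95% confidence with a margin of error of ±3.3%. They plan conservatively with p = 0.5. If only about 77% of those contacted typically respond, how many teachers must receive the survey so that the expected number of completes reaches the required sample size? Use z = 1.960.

1146

Completed interviews needed: n₀ = 1.960² × 0.2500 / 0.033² ≈ 881.91 → 882.
At a 77% response rate, contacts needed = 882 / 0.77 ≈ 1145.45 → 1146.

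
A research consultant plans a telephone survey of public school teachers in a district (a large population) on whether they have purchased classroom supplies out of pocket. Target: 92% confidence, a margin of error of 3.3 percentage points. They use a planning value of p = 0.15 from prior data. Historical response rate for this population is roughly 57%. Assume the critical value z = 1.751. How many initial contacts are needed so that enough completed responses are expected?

630

Completed interviews needed: n₀ = 1.751² × 0.1275 / 0.033² ≈ 358.97 → 359.
At a 57% response rate, contacts needed = 359 / 0.57 ≈ 629.82 → 630.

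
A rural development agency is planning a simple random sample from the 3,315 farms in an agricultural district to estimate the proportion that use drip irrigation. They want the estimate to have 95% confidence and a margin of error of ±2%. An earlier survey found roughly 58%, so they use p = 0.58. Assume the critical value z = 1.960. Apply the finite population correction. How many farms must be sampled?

Unadjusted: n₀ = 1.960² × 0.58 × 0.42 / 0.020² ≈ 2339.53, so n₀ = 2340.
Finite population correction with N = 3,315: n = n₀ / (1 + (n₀−1)/N) = 2340 / (1 + 2339/3315) = 2340 / 1.7056 ≈ 1371.97.
Rounding up, n = 1372.

1372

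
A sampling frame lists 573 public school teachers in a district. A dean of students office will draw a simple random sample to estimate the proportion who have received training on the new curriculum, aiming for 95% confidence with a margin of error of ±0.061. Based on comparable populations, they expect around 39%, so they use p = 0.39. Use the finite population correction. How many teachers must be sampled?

173

For 95% confidence, z = 1.96.
Unadjusted: n₀ = 1.96² × 0.39 × 0.61 / 0.061² ≈ 245.61, so n₀ = 246.
Finite population correction with N = 573: n = n₀ / (1 + (n₀−1)/N) = 246 / (1 + 245/573) = 246 / 1.4276 ≈ 172.32.
Rounding up, n = 173.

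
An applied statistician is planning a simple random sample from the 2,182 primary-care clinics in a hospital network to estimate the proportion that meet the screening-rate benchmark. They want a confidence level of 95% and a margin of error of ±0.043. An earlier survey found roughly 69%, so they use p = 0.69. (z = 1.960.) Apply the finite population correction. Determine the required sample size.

370

Unadjusted: n₀ = 1.960² × 0.69 × 0.31 / 0.043² ≈ 444.41, so n₀ = 445.
Finite population correction with N = 2,182: n = n₀ / (1 + (n₀−1)/N) = 445 / (1 + 444/2182) = 445 / 1.2035 ≈ 369.76.
Rounding up, n = 370.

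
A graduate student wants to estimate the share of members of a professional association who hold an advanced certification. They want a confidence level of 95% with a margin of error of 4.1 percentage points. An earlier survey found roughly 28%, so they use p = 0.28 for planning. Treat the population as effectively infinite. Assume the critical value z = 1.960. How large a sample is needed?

461

With p = 0.28, p(1−p) = 0.2016.
n = z²·p(1−p)/E² = 1.960² × 0.2016 / 0.041² = 3.8416 × 0.2016 / 0.001681 ≈ 460.72.
Rounding up gives n = 461.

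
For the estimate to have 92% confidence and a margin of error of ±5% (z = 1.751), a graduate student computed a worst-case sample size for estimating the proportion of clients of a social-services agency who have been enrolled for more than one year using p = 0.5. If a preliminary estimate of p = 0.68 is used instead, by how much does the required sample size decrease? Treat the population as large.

40

Conservative (p = 0.5): n = 1.751² × 0.25 / 0.050² ≈ 306.60 → 307.
Using p = 0.68: p(1−p) = 0.2176, so n = 1.751² × 0.2176 / 0.050² ≈ 266.86 → 267.
Reduction: 307 − 267 = 40.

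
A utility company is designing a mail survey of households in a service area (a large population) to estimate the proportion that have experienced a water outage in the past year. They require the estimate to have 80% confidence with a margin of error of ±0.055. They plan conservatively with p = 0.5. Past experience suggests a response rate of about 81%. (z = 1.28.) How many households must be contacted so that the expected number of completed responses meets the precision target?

168

Completed interviews needed: n₀ = 1.28² × 0.2500 / 0.055² ≈ 135.40 → 136.
At an 81% response rate, contacts needed = 136 / 0.81 ≈ 167.90 → 168.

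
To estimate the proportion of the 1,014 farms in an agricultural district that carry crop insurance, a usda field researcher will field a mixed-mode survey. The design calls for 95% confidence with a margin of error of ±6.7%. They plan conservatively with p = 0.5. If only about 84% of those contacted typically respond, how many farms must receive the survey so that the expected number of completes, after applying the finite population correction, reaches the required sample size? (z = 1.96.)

211

Completed interviews needed (unadjusted): n₀ = 1.96² × 0.2500 / 0.067² ≈ 213.95 → 214.
FPC for N = 1,014: n = 214 / (1 + 213/1014) = 214 / 1.2101 ≈ 176.85 → 177.
At an 84% response rate, contacts needed = 177 / 0.84 ≈ 210.71 → 211.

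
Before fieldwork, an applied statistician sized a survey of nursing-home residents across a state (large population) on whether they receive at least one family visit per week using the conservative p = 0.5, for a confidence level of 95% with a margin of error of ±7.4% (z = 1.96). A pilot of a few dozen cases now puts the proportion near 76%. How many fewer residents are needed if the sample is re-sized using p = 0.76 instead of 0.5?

Conservative (p = 0.5): n = 1.96² × 0.25 / 0.074² ≈ 175.38 → 176.
Using p = 0.76: p(1−p) = 0.1824, so n = 1.96² × 0.1824 / 0.074² ≈ 127.96 → 128.
Reduction: 176 − 128 = 48.

48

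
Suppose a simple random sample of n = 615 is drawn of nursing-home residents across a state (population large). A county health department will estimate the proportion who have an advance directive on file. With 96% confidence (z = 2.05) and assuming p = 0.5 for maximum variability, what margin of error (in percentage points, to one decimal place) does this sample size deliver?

4.1

SE(p̂) = √[p(1−p)/n] = √[0.2500/615] = 0.02016.
E = z × SE = 2.05 × 0.02016 = 0.04133, or 4.1 percentage points.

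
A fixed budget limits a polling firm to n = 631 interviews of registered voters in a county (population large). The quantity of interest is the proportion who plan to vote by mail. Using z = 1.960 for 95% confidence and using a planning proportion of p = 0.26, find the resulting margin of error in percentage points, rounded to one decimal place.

SE(p̂) = √[p(1−p)/n] = √[0.1924/631] = 0.01746.
E = z × SE = 1.960 × 0.01746 = 0.03423, or 3.4 percentage points.

3.4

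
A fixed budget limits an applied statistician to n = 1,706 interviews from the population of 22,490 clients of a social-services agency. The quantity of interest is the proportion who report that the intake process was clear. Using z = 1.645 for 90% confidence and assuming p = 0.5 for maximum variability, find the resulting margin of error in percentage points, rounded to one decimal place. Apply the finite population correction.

Finite-population factor: (N−n)/(N−1) = (22490−1706)/(22490−1) = 0.9242.
SE(p̂) = √[p(1−p)/n · (N−n)/(N−1)] = √[0.2500/1706 × 0.9242] = 0.01164.
E = z × SE = 1.645 × 0.01164 = 0.01914 ≈ 1.9 percentage points.

1.9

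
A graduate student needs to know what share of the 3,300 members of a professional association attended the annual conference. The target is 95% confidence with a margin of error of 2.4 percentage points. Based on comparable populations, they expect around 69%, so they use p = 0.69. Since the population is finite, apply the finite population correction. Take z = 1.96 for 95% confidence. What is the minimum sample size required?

Unadjusted: n₀ = 1.96² × 0.69 × 0.31 / 0.024² ≈ 1426.59, so n₀ = 1427.
Finite population correction with N = 3,300: n = n₀ / (1 + (n₀−1)/N) = 1427 / (1 + 1426/3300) = 1427 / 1.4321 ≈ 996.42.
Rounding up, n = 997.

997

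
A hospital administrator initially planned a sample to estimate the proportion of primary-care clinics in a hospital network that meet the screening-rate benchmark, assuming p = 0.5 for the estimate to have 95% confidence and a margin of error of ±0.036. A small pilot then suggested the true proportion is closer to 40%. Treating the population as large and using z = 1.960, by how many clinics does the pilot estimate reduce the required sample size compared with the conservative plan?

30

Conservative (p = 0.5): n = 1.960² × 0.25 / 0.036² ≈ 741.05 → 742.
Using p = 0.40: p(1−p) = 0.2400, so n = 1.960² × 0.2400 / 0.036² ≈ 711.41 → 712.
Reduction: 742 − 712 = 30.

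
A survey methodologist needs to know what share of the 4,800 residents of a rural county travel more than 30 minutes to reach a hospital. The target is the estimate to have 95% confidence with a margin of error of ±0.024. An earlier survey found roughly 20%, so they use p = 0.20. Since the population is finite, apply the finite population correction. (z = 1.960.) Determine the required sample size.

Unadjusted: n₀ = 1.960² × 0.20 × 0.80 / 0.024² ≈ 1067.11, so n₀ = 1068.
Finite population correction with N = 4,800: n = n₀ / (1 + (n₀−1)/N) = 1068 / (1 + 1067/4800) = 1068 / 1.2223 ≈ 873.77.
Rounding up, n = 874.

874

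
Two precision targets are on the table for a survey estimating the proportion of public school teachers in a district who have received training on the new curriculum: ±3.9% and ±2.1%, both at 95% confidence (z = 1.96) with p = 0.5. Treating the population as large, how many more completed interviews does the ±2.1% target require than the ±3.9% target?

1546

At ±3.9%: n = 1.96² × 0.2500 / 0.039² ≈ 631.43 → 632.
At ±2.1%: n = 1.96² × 0.2500 / 0.021² ≈ 2177.78 → 2178.
Additional respondents: 2178 − 632 = 1546.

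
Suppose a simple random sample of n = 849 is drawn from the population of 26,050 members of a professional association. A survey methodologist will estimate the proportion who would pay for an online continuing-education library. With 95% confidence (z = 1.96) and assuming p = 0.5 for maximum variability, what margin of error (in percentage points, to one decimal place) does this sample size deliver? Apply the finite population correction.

Finite-population factor: (N−n)/(N−1) = (26050−849)/(26050−1) = 0.9674.
SE(p̂) = √[p(1−p)/n · (N−n)/(N−1)] = √[0.2500/849 × 0.9674] = 0.01688.
E = z × SE = 1.96 × 0.01688 = 0.03308 ≈ 3.3 percentage points.

3.3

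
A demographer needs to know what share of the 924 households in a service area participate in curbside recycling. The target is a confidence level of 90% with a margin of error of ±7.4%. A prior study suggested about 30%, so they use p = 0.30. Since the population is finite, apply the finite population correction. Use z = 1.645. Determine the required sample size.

94

Unadjusted: n₀ = 1.645² × 0.30 × 0.70 / 0.074² ≈ 103.77, so n₀ = 104.
Finite population correction with N = 924: n = n₀ / (1 + (n₀−1)/N) = 104 / (1 + 103/924) = 104 / 1.1115 ≈ 93.57.
Rounding up, n = 94.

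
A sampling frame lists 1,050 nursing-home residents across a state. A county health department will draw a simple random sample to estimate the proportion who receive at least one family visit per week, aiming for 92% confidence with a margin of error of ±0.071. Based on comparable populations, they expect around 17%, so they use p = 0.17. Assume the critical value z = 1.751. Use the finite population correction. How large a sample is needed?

80

Unadjusted: n₀ = 1.751² × 0.17 × 0.83 / 0.071² ≈ 85.82, so n₀ = 86.
Finite population correction with N = 1,050: n = n₀ / (1 + (n₀−1)/N) = 86 / (1 + 85/1050) = 86 / 1.0810 ≈ 79.56.
Rounding up, n = 80.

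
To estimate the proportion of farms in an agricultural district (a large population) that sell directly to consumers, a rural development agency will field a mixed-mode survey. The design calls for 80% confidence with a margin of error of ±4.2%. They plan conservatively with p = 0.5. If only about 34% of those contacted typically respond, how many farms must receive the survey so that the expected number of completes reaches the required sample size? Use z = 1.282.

686

Completed interviews needed: n₀ = 1.282² × 0.2500 / 0.042² ≈ 232.93 → 233.
At a 34% response rate, contacts needed = 233 / 0.34 ≈ 685.29 → 686.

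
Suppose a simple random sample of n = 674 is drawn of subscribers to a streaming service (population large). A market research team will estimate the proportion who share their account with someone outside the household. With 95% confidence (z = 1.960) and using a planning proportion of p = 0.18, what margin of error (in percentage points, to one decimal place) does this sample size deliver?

2.9

SE(p̂) = √[p(1−p)/n] = √[0.1476/674] = 0.01480.
E = z × SE = 1.960 × 0.01480 = 0.02900, or 2.9 percentage points.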